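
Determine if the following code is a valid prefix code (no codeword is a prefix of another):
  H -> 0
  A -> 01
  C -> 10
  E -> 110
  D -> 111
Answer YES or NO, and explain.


Checking each pair (does one codeword prefix another?):
  H='0' vs A='01': prefix -- VIOLATION

NO -- this is NOT a valid prefix code. H (0) is a prefix of A (01).


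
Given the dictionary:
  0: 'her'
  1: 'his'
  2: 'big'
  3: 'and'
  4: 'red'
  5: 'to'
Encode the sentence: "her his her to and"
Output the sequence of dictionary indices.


Look up each word in the dictionary:
  'her' -> 0
  'his' -> 1
  'her' -> 0
  'to' -> 5
  'and' -> 3

Encoded: [0, 1, 0, 5, 3]


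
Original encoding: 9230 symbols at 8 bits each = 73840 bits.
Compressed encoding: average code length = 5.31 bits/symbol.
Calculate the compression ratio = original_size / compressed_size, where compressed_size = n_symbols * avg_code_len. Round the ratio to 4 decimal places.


original_size = n_symbols * orig_bits = 9230 * 8 = 73840 bits
compressed_size = n_symbols * avg_code_len = 9230 * 5.31 = 49011.3 bits
ratio = original_size / compressed_size = 73840 / 49011.3 = 1.5066

Compression ratio = 1.5066


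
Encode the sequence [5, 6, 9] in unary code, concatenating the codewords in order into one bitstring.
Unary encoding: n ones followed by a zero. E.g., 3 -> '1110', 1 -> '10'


Encode each number as n ones followed by a terminating 0:
  5 -> 111110 (6 bits)
  6 -> 1111110 (7 bits)
  9 -> 1111111110 (10 bits)
Total length = 6 + 7 + 10 = 23 bits.

Unary([5, 6, 9]) = 11111011111101111111110 (23 bits)


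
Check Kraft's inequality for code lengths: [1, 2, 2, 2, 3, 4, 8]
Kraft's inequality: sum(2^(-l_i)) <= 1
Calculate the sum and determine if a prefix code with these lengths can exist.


Sum = 2^(-1) + 2^(-2) + 2^(-2) + 2^(-2) + 2^(-3) + 2^(-4) + 2^(-8)
    = 0.5 + 0.25 + 0.25 + 0.25 + 0.125 + 0.0625 + 0.00390625
    = 369/256 = 1.44140625
Since 1.44140625 > 1, Kraft's inequality is NOT satisfied.
A prefix code with these lengths CANNOT exist.

Kraft sum = 1.44140625. Not satisfied.


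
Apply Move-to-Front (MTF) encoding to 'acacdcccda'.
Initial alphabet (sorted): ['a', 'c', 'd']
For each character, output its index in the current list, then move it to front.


MTF encoding:
'a': index 0 in ['a', 'c', 'd'] -> ['a', 'c', 'd']
'c': index 1 in ['a', 'c', 'd'] -> ['c', 'a', 'd']
'a': index 1 in ['c', 'a', 'd'] -> ['a', 'c', 'd']
'c': index 1 in ['a', 'c', 'd'] -> ['c', 'a', 'd']
'd': index 2 in ['c', 'a', 'd'] -> ['d', 'c', 'a']
'c': index 1 in ['d', 'c', 'a'] -> ['c', 'd', 'a']
'c': index 0 in ['c', 'd', 'a'] -> ['c', 'd', 'a']
'c': index 0 in ['c', 'd', 'a'] -> ['c', 'd', 'a']
'd': index 1 in ['c', 'd', 'a'] -> ['d', 'c', 'a']
'a': index 2 in ['d', 'c', 'a'] -> ['a', 'd', 'c']


Output: [0, 1, 1, 1, 2, 1, 0, 0, 1, 2]


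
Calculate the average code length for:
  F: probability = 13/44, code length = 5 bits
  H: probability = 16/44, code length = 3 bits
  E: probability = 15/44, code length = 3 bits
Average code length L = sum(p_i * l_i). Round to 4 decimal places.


Weighted contributions p_i * l_i:
  F: (13/44) * 5 = 65/44
  H: (16/44) * 3 = 48/44
  E: (15/44) * 3 = 45/44
Sum = (65 + 48 + 45)/44 = 158/44

L = 158/44 = 3.5909 bits/symbol


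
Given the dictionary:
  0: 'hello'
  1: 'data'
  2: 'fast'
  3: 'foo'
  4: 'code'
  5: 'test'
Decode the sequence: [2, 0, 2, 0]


Look up each index in the dictionary:
  2 -> 'fast'
  0 -> 'hello'
  2 -> 'fast'
  0 -> 'hello'

Decoded: "fast hello fast hello"


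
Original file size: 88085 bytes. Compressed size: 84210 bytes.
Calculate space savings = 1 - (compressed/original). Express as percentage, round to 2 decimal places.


ratio = compressed/original = 84210/88085 = 0.956008
savings = 1 - ratio = 1 - 0.956008 = 0.043992
as a percentage: 0.043992 * 100 = 4.4%

Space savings = 1 - 84210/88085 = 4.4%


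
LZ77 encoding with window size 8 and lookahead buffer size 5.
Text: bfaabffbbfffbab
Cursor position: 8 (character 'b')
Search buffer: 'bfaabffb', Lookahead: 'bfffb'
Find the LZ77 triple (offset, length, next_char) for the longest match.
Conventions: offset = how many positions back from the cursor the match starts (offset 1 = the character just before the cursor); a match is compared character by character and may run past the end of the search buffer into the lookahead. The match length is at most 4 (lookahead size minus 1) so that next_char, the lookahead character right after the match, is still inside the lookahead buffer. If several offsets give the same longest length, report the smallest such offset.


Try each offset into the search buffer:
  offset=1 (pos 7, char 'b'): match length 1
  offset=2 (pos 6, char 'f'): match length 0
  offset=3 (pos 5, char 'f'): match length 0
  offset=4 (pos 4, char 'b'): match length 3
  offset=5 (pos 3, char 'a'): match length 0
  offset=6 (pos 2, char 'a'): match length 0
  offset=7 (pos 1, char 'f'): match length 0
  offset=8 (pos 0, char 'b'): match length 2
Longest match has length 3 at offset 4.
next_char = character at position 8 + 3 = 11 -> 'f'

Best match: offset=4, length=3 (matching 'bff' starting at position 4)
LZ77 triple: (4, 3, 'f')


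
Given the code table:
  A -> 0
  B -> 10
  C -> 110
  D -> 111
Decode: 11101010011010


Decoding:
111 -> D
0 -> A
10 -> B
10 -> B
0 -> A
110 -> C
10 -> B


Result: DABBACB


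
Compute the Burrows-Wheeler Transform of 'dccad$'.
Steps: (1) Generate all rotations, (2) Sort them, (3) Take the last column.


Rotations (sorted):
  0: $dccad -> last char: d
  1: ad$dcc -> last char: c
  2: cad$dc -> last char: c
  3: ccad$d -> last char: d
  4: d$dcca -> last char: a
  5: dccad$ -> last char: $


BWT = dccda$


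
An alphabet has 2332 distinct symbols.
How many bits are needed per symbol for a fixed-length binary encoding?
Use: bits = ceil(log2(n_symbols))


log2(2332) = 11.1874
Bracket: 2^11 = 2048 < 2332 <= 2^12 = 4096
So ceil(log2(2332)) = 12

bits = ceil(log2(2332)) = ceil(11.1874) = 12 bits


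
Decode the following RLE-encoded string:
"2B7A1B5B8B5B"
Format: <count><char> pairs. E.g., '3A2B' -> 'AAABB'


Expanding each <count><char> pair:
  2B -> 'BB'
  7A -> 'AAAAAAA'
  1B -> 'B'
  5B -> 'BBBBB'
  8B -> 'BBBBBBBB'
  5B -> 'BBBBB'

Decoded = BBAAAAAAABBBBBBBBBBBBBBBBBBB


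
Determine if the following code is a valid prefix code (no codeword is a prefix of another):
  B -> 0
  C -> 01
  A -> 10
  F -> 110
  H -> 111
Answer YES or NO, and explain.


Checking each pair (does one codeword prefix another?):
  B='0' vs C='01': prefix -- VIOLATION

NO -- this is NOT a valid prefix code. B (0) is a prefix of C (01).


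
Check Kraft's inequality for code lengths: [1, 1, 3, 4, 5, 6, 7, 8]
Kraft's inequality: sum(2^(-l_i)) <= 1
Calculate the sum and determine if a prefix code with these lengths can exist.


Sum = 2^(-1) + 2^(-1) + 2^(-3) + 2^(-4) + 2^(-5) + 2^(-6) + 2^(-7) + 2^(-8)
    = 0.5 + 0.5 + 0.125 + 0.0625 + 0.03125 + 0.015625 + 0.0078125 + 0.00390625
    = 319/256 = 1.24609375
Since 1.24609375 > 1, Kraft's inequality is NOT satisfied.
A prefix code with these lengths CANNOT exist.

Kraft sum = 1.24609375. Not satisfied.


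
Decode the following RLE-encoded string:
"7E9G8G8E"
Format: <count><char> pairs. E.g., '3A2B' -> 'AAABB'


Expanding each <count><char> pair:
  7E -> 'EEEEEEE'
  9G -> 'GGGGGGGGG'
  8G -> 'GGGGGGGG'
  8E -> 'EEEEEEEE'

Decoded = EEEEEEEGGGGGGGGGGGGGGGGGEEEEEEEE


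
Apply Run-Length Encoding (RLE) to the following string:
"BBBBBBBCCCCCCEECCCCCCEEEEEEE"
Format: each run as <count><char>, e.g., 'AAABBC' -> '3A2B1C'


Scanning runs left to right:
  i=0: run of 'B' x 7 -> '7B'
  i=7: run of 'C' x 6 -> '6C'
  i=13: run of 'E' x 2 -> '2E'
  i=15: run of 'C' x 6 -> '6C'
  i=21: run of 'E' x 7 -> '7E'

RLE = 7B6C2E6C7E


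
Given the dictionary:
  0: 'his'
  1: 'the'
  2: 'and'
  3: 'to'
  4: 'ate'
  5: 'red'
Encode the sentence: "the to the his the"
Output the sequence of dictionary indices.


Look up each word in the dictionary:
  'the' -> 1
  'to' -> 3
  'the' -> 1
  'his' -> 0
  'the' -> 1

Encoded: [1, 3, 1, 0, 1]


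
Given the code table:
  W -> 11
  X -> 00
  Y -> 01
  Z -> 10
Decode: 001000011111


Decoding:
00 -> X
10 -> Z
00 -> X
01 -> Y
11 -> W
11 -> W


Result: XZXYWW


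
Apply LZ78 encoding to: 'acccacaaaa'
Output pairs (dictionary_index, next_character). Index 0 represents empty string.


LZ78 encoding steps:
Dictionary: {0: ''}
Step 1: w='' (idx 0), next='a' -> output (0, 'a'), add 'a' as idx 1
Step 2: w='' (idx 0), next='c' -> output (0, 'c'), add 'c' as idx 2
Step 3: w='c' (idx 2), next='c' -> output (2, 'c'), add 'cc' as idx 3
Step 4: w='a' (idx 1), next='c' -> output (1, 'c'), add 'ac' as idx 4
Step 5: w='a' (idx 1), next='a' -> output (1, 'a'), add 'aa' as idx 5
Step 6: w='aa' (idx 5), end of input -> output (5, '')


Encoded: [(0, 'a'), (0, 'c'), (2, 'c'), (1, 'c'), (1, 'a'), (5, '')]


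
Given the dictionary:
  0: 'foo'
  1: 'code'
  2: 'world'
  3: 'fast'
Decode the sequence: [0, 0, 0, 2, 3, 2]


Look up each index in the dictionary:
  0 -> 'foo'
  0 -> 'foo'
  0 -> 'foo'
  2 -> 'world'
  3 -> 'fast'
  2 -> 'world'

Decoded: "foo foo foo world fast world"


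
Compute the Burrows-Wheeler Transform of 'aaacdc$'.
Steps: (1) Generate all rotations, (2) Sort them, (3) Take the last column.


Rotations (sorted):
  0: $aaacdc -> last char: c
  1: aaacdc$ -> last char: $
  2: aacdc$a -> last char: a
  3: acdc$aa -> last char: a
  4: c$aaacd -> last char: d
  5: cdc$aaa -> last char: a
  6: dc$aaac -> last char: c


BWT = c$aadac


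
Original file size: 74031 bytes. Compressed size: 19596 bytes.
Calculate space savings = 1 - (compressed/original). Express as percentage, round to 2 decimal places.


ratio = compressed/original = 19596/74031 = 0.2647
savings = 1 - ratio = 1 - 0.2647 = 0.7353
as a percentage: 0.7353 * 100 = 73.53%

Space savings = 1 - 19596/74031 = 73.53%


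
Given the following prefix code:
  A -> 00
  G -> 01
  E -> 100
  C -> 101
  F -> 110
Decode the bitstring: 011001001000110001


Decoding step by step:
Bits 01 -> G
Bits 100 -> E
Bits 100 -> E
Bits 100 -> E
Bits 01 -> G
Bits 100 -> E
Bits 01 -> G


Decoded message: GEEEGEG


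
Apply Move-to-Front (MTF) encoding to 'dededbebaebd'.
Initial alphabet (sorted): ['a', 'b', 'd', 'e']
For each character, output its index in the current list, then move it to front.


MTF encoding:
'd': index 2 in ['a', 'b', 'd', 'e'] -> ['d', 'a', 'b', 'e']
'e': index 3 in ['d', 'a', 'b', 'e'] -> ['e', 'd', 'a', 'b']
'd': index 1 in ['e', 'd', 'a', 'b'] -> ['d', 'e', 'a', 'b']
'e': index 1 in ['d', 'e', 'a', 'b'] -> ['e', 'd', 'a', 'b']
'd': index 1 in ['e', 'd', 'a', 'b'] -> ['d', 'e', 'a', 'b']
'b': index 3 in ['d', 'e', 'a', 'b'] -> ['b', 'd', 'e', 'a']
'e': index 2 in ['b', 'd', 'e', 'a'] -> ['e', 'b', 'd', 'a']
'b': index 1 in ['e', 'b', 'd', 'a'] -> ['b', 'e', 'd', 'a']
'a': index 3 in ['b', 'e', 'd', 'a'] -> ['a', 'b', 'e', 'd']
'e': index 2 in ['a', 'b', 'e', 'd'] -> ['e', 'a', 'b', 'd']
'b': index 2 in ['e', 'a', 'b', 'd'] -> ['b', 'e', 'a', 'd']
'd': index 3 in ['b', 'e', 'a', 'd'] -> ['d', 'b', 'e', 'a']


Output: [2, 3, 1, 1, 1, 3, 2, 1, 3, 2, 2, 3]


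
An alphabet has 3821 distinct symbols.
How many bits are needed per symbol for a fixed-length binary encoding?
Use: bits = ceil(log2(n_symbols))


log2(3821) = 11.8997
Bracket: 2^11 = 2048 < 3821 <= 2^12 = 4096
So ceil(log2(3821)) = 12

bits = ceil(log2(3821)) = ceil(11.8997) = 12 bits


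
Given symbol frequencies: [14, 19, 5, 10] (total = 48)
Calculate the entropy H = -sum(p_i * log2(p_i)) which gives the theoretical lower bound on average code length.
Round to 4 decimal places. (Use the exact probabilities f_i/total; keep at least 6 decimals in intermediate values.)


Per-symbol terms -p_i * log2(p_i) with p_i = f_i/48:
  p = 14/48 = 0.291667: log2(p) = -1.777608, -p*log2(p) = 0.518469
  p = 19/48 = 0.395833: log2(p) = -1.337035, -p*log2(p) = 0.529243
  p = 5/48 = 0.104167: log2(p) = -3.263034, -p*log2(p) = 0.339899
  p = 10/48 = 0.208333: log2(p) = -2.263034, -p*log2(p) = 0.471466
H = 0.518469 + 0.529243 + 0.339899 + 0.471466 = 1.859077

H = 1.8591 bits/symbol


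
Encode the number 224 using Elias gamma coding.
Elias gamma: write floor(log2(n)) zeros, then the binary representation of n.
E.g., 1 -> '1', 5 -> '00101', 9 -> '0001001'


num_bits = floor(log2(224)) + 1 = 8
leading_zeros = num_bits - 1 = 7
binary(224) = 11100000

Elias gamma(224) = '0000000' + '11100000' = 000000011100000 (15 bits)


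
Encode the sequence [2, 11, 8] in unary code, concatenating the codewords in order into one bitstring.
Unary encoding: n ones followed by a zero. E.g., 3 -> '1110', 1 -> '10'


Encode each number as n ones followed by a terminating 0:
  2 -> 110 (3 bits)
  11 -> 111111111110 (12 bits)
  8 -> 111111110 (9 bits)
Total length = 3 + 12 + 9 = 24 bits.

Unary([2, 11, 8]) = 110111111111110111111110 (24 bits)


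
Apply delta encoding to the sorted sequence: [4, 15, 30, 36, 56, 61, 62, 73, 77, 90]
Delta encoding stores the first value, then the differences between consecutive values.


First value: 4
Deltas:
  15 - 4 = 11
  30 - 15 = 15
  36 - 30 = 6
  56 - 36 = 20
  61 - 56 = 5
  62 - 61 = 1
  73 - 62 = 11
  77 - 73 = 4
  90 - 77 = 13


Delta encoded: [4, 11, 15, 6, 20, 5, 1, 11, 4, 13]


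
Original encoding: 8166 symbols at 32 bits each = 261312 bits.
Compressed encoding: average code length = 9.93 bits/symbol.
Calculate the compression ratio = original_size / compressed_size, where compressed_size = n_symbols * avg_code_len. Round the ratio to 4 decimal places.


original_size = n_symbols * orig_bits = 8166 * 32 = 261312 bits
compressed_size = n_symbols * avg_code_len = 8166 * 9.93 = 81088.38 bits
ratio = original_size / compressed_size = 261312 / 81088.38 = 3.2226

Compression ratio = 3.2226


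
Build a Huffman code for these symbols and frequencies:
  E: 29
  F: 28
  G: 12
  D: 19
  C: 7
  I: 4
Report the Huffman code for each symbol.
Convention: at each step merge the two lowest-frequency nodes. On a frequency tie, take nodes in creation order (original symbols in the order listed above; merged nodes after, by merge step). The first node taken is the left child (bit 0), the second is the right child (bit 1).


Huffman tree construction:
Step 1: Merge I(4) + C(7) = 11
Step 2: Merge (I+C)(11) + G(12) = 23
Step 3: Merge D(19) + ((I+C)+G)(23) = 42
Step 4: Merge F(28) + E(29) = 57
Step 5: Merge (D+((I+C)+G))(42) + (F+E)(57) = 99
Read each symbol's code off the tree from the root (left child = 0, right child = 1).

Codes:
  E: 11 (length 2)
  F: 10 (length 2)
  G: 011 (length 3)
  D: 00 (length 2)
  C: 0101 (length 4)
  I: 0100 (length 4)
Average code length: 232/99 = 2.3434 bits/symbol


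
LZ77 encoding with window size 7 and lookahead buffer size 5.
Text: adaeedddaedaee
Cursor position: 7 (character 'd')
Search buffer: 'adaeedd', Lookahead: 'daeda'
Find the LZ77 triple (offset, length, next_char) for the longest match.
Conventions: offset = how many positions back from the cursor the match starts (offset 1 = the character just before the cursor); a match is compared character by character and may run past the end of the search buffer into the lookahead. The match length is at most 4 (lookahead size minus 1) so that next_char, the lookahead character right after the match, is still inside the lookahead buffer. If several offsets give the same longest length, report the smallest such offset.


Try each offset into the search buffer:
  offset=1 (pos 6, char 'd'): match length 1
  offset=2 (pos 5, char 'd'): match length 1
  offset=3 (pos 4, char 'e'): match length 0
  offset=4 (pos 3, char 'e'): match length 0
  offset=5 (pos 2, char 'a'): match length 0
  offset=6 (pos 1, char 'd'): match length 3
  offset=7 (pos 0, char 'a'): match length 0
Longest match has length 3 at offset 6.
next_char = character at position 7 + 3 = 10 -> 'd'

Best match: offset=6, length=3 (matching 'dae' starting at position 1)
LZ77 triple: (6, 3, 'd')


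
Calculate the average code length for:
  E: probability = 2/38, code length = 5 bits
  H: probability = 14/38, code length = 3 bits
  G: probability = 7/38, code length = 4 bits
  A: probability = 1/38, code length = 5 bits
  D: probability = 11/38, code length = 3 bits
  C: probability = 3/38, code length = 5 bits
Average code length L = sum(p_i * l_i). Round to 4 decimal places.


Weighted contributions p_i * l_i:
  E: (2/38) * 5 = 10/38
  H: (14/38) * 3 = 42/38
  G: (7/38) * 4 = 28/38
  A: (1/38) * 5 = 5/38
  D: (11/38) * 3 = 33/38
  C: (3/38) * 5 = 15/38
Sum = (10 + 42 + 28 + 5 + 33 + 15)/38 = 133/38

L = 133/38 = 3.5000 bits/symbol


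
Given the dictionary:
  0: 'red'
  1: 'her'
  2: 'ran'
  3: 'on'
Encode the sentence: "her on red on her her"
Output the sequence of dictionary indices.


Look up each word in the dictionary:
  'her' -> 1
  'on' -> 3
  'red' -> 0
  'on' -> 3
  'her' -> 1
  'her' -> 1

Encoded: [1, 3, 0, 3, 1, 1]


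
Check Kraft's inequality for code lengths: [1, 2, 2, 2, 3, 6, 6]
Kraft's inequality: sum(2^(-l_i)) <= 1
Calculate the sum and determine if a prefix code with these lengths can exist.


Sum = 2^(-1) + 2^(-2) + 2^(-2) + 2^(-2) + 2^(-3) + 2^(-6) + 2^(-6)
    = 0.5 + 0.25 + 0.25 + 0.25 + 0.125 + 0.015625 + 0.015625
    = 90/64 = 1.40625
Since 1.40625 > 1, Kraft's inequality is NOT satisfied.
A prefix code with these lengths CANNOT exist.

Kraft sum = 1.40625. Not satisfied.


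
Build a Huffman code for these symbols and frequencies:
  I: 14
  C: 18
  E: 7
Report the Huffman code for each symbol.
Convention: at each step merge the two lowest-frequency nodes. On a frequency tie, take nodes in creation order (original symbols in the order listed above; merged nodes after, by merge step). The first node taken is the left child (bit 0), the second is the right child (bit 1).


Huffman tree construction:
Step 1: Merge E(7) + I(14) = 21
Step 2: Merge C(18) + (E+I)(21) = 39
Read each symbol's code off the tree from the root (left child = 0, right child = 1).

Codes:
  I: 11 (length 2)
  C: 0 (length 1)
  E: 10 (length 2)
Average code length: 60/39 = 1.5385 bits/symbol


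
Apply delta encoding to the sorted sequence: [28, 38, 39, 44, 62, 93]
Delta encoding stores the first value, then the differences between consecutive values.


First value: 28
Deltas:
  38 - 28 = 10
  39 - 38 = 1
  44 - 39 = 5
  62 - 44 = 18
  93 - 62 = 31


Delta encoded: [28, 10, 1, 5, 18, 31]


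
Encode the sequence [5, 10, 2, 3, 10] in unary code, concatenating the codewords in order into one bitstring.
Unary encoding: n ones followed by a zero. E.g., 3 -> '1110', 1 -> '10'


Encode each number as n ones followed by a terminating 0:
  5 -> 111110 (6 bits)
  10 -> 11111111110 (11 bits)
  2 -> 110 (3 bits)
  3 -> 1110 (4 bits)
  10 -> 11111111110 (11 bits)
Total length = 6 + 11 + 3 + 4 + 11 = 35 bits.

Unary([5, 10, 2, 3, 10]) = 11111011111111110110111011111111110 (35 bits)


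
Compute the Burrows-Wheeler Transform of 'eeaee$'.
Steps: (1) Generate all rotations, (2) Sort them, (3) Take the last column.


Rotations (sorted):
  0: $eeaee -> last char: e
  1: aee$ee -> last char: e
  2: e$eeae -> last char: e
  3: eaee$e -> last char: e
  4: ee$eea -> last char: a
  5: eeaee$ -> last char: $


BWT = eeeea$


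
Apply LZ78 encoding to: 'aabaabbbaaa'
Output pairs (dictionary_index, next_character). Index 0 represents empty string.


LZ78 encoding steps:
Dictionary: {0: ''}
Step 1: w='' (idx 0), next='a' -> output (0, 'a'), add 'a' as idx 1
Step 2: w='a' (idx 1), next='b' -> output (1, 'b'), add 'ab' as idx 2
Step 3: w='a' (idx 1), next='a' -> output (1, 'a'), add 'aa' as idx 3
Step 4: w='' (idx 0), next='b' -> output (0, 'b'), add 'b' as idx 4
Step 5: w='b' (idx 4), next='b' -> output (4, 'b'), add 'bb' as idx 5
Step 6: w='aa' (idx 3), next='a' -> output (3, 'a'), add 'aaa' as idx 6


Encoded: [(0, 'a'), (1, 'b'), (1, 'a'), (0, 'b'), (4, 'b'), (3, 'a')]


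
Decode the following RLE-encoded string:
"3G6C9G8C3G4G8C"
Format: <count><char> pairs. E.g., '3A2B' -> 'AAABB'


Expanding each <count><char> pair:
  3G -> 'GGG'
  6C -> 'CCCCCC'
  9G -> 'GGGGGGGGG'
  8C -> 'CCCCCCCC'
  3G -> 'GGG'
  4G -> 'GGGG'
  8C -> 'CCCCCCCC'

Decoded = GGGCCCCCCGGGGGGGGGCCCCCCCCGGGGGGGCCCCCCCC


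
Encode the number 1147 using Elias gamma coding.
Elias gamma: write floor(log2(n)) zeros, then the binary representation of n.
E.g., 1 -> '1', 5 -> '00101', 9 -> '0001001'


num_bits = floor(log2(1147)) + 1 = 11
leading_zeros = num_bits - 1 = 10
binary(1147) = 10001111011

Elias gamma(1147) = '0000000000' + '10001111011' = 000000000010001111011 (21 bits)


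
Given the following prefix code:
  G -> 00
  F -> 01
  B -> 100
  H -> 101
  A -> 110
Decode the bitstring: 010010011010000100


Decoding step by step:
Bits 01 -> F
Bits 00 -> G
Bits 100 -> B
Bits 110 -> A
Bits 100 -> B
Bits 00 -> G
Bits 100 -> B


Decoded message: FGBABGB


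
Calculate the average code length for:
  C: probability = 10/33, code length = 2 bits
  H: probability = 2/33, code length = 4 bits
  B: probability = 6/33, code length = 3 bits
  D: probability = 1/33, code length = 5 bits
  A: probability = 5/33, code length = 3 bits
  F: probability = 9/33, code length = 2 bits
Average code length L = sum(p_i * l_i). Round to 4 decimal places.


Weighted contributions p_i * l_i:
  C: (10/33) * 2 = 20/33
  H: (2/33) * 4 = 8/33
  B: (6/33) * 3 = 18/33
  D: (1/33) * 5 = 5/33
  A: (5/33) * 3 = 15/33
  F: (9/33) * 2 = 18/33
Sum = (20 + 8 + 18 + 5 + 15 + 18)/33 = 84/33

L = 84/33 = 2.5455 bits/symbol


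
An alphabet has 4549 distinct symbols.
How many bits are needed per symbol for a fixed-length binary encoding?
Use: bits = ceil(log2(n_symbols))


log2(4549) = 12.1513
Bracket: 2^12 = 4096 < 4549 <= 2^13 = 8192
So ceil(log2(4549)) = 13

bits = ceil(log2(4549)) = ceil(12.1513) = 13 bits


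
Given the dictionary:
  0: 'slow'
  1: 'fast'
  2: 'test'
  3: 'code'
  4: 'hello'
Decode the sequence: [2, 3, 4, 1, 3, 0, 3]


Look up each index in the dictionary:
  2 -> 'test'
  3 -> 'code'
  4 -> 'hello'
  1 -> 'fast'
  3 -> 'code'
  0 -> 'slow'
  3 -> 'code'

Decoded: "test code hello fast code slow code"


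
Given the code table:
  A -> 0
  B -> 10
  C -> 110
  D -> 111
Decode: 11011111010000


Decoding:
110 -> C
111 -> D
110 -> C
10 -> B
0 -> A
0 -> A
0 -> A


Result: CDCBAAA


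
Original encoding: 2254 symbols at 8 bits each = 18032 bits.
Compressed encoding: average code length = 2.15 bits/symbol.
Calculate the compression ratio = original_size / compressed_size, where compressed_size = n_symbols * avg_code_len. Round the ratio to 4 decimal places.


original_size = n_symbols * orig_bits = 2254 * 8 = 18032 bits
compressed_size = n_symbols * avg_code_len = 2254 * 2.15 = 4846.1 bits
ratio = original_size / compressed_size = 18032 / 4846.1 = 3.7209

Compression ratio = 3.7209


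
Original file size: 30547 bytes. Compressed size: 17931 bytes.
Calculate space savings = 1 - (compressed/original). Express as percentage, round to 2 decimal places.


ratio = compressed/original = 17931/30547 = 0.586997
savings = 1 - ratio = 1 - 0.586997 = 0.413003
as a percentage: 0.413003 * 100 = 41.3%

Space savings = 1 - 17931/30547 = 41.3%


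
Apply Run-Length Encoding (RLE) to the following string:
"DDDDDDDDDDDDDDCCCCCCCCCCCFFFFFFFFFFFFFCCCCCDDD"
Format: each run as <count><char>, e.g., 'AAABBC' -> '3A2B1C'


Scanning runs left to right:
  i=0: run of 'D' x 14 -> '14D'
  i=14: run of 'C' x 11 -> '11C'
  i=25: run of 'F' x 13 -> '13F'
  i=38: run of 'C' x 5 -> '5C'
  i=43: run of 'D' x 3 -> '3D'

RLE = 14D11C13F5C3D


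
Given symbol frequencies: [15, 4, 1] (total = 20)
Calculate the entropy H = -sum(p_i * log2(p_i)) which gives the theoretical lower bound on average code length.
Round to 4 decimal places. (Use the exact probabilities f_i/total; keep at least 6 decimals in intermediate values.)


Per-symbol terms -p_i * log2(p_i) with p_i = f_i/20:
  p = 15/20 = 0.750000: log2(p) = -0.415037, -p*log2(p) = 0.311278
  p = 4/20 = 0.200000: log2(p) = -2.321928, -p*log2(p) = 0.464386
  p = 1/20 = 0.050000: log2(p) = -4.321928, -p*log2(p) = 0.216096
H = 0.311278 + 0.464386 + 0.216096 = 0.991760

H = 0.9918 bits/symbol


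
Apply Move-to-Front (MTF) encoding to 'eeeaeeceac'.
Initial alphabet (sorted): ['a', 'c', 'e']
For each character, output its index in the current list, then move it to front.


MTF encoding:
'e': index 2 in ['a', 'c', 'e'] -> ['e', 'a', 'c']
'e': index 0 in ['e', 'a', 'c'] -> ['e', 'a', 'c']
'e': index 0 in ['e', 'a', 'c'] -> ['e', 'a', 'c']
'a': index 1 in ['e', 'a', 'c'] -> ['a', 'e', 'c']
'e': index 1 in ['a', 'e', 'c'] -> ['e', 'a', 'c']
'e': index 0 in ['e', 'a', 'c'] -> ['e', 'a', 'c']
'c': index 2 in ['e', 'a', 'c'] -> ['c', 'e', 'a']
'e': index 1 in ['c', 'e', 'a'] -> ['e', 'c', 'a']
'a': index 2 in ['e', 'c', 'a'] -> ['a', 'e', 'c']
'c': index 2 in ['a', 'e', 'c'] -> ['c', 'a', 'e']


Output: [2, 0, 0, 1, 1, 0, 2, 1, 2, 2]


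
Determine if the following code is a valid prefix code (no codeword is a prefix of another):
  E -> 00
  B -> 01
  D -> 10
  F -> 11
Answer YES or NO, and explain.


Checking each pair (does one codeword prefix another?):
  E='00' vs B='01': no prefix
  E='00' vs D='10': no prefix
  E='00' vs F='11': no prefix
  B='01' vs E='00': no prefix
  B='01' vs D='10': no prefix
  B='01' vs F='11': no prefix
  D='10' vs E='00': no prefix
  D='10' vs B='01': no prefix
  D='10' vs F='11': no prefix
  F='11' vs E='00': no prefix
  F='11' vs B='01': no prefix
  F='11' vs D='10': no prefix
No violation found over all pairs.

YES -- this is a valid prefix code. No codeword is a prefix of any other codeword.


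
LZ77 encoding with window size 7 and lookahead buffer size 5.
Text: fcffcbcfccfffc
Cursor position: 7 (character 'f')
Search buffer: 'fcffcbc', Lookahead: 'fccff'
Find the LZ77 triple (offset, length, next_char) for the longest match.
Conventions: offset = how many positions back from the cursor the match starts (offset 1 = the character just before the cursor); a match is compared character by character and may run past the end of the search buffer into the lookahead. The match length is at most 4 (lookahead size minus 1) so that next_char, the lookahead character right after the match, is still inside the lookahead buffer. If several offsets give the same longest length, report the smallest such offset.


Try each offset into the search buffer:
  offset=1 (pos 6, char 'c'): match length 0
  offset=2 (pos 5, char 'b'): match length 0
  offset=3 (pos 4, char 'c'): match length 0
  offset=4 (pos 3, char 'f'): match length 2
  offset=5 (pos 2, char 'f'): match length 1
  offset=6 (pos 1, char 'c'): match length 0
  offset=7 (pos 0, char 'f'): match length 2
Longest match has length 2, found at offsets 4, 7; take the smallest, offset 4.
next_char = character at position 7 + 2 = 9 -> 'c'

Best match: offset=4, length=2 (matching 'fc' starting at position 3)
LZ77 triple: (4, 2, 'c')


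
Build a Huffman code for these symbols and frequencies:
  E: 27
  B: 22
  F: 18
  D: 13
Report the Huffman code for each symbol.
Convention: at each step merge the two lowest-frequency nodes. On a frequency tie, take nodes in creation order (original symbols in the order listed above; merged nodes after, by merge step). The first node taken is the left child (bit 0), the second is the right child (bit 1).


Huffman tree construction:
Step 1: Merge D(13) + F(18) = 31
Step 2: Merge B(22) + E(27) = 49
Step 3: Merge (D+F)(31) + (B+E)(49) = 80
Read each symbol's code off the tree from the root (left child = 0, right child = 1).

Codes:
  E: 11 (length 2)
  B: 10 (length 2)
  F: 01 (length 2)
  D: 00 (length 2)
Average code length: 160/80 = 2.0000 bits/symbol


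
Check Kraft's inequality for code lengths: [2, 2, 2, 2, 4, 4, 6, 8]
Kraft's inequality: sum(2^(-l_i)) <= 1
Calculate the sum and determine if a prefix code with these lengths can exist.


Sum = 2^(-2) + 2^(-2) + 2^(-2) + 2^(-2) + 2^(-4) + 2^(-4) + 2^(-6) + 2^(-8)
    = 0.25 + 0.25 + 0.25 + 0.25 + 0.0625 + 0.0625 + 0.015625 + 0.00390625
    = 293/256 = 1.14453125
Since 1.14453125 > 1, Kraft's inequality is NOT satisfied.
A prefix code with these lengths CANNOT exist.

Kraft sum = 1.14453125. Not satisfied.


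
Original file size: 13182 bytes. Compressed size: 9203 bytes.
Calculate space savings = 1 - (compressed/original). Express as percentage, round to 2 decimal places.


ratio = compressed/original = 9203/13182 = 0.698149
savings = 1 - ratio = 1 - 0.698149 = 0.301851
as a percentage: 0.301851 * 100 = 30.19%

Space savings = 1 - 9203/13182 = 30.19%


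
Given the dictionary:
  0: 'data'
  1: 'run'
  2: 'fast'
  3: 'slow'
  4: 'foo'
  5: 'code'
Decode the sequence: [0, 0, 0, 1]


Look up each index in the dictionary:
  0 -> 'data'
  0 -> 'data'
  0 -> 'data'
  1 -> 'run'

Decoded: "data data data run"


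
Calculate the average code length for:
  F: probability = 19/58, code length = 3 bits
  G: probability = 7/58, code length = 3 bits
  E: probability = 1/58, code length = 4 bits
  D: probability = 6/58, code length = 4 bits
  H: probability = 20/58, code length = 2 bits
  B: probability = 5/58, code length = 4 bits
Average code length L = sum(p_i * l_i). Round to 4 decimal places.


Weighted contributions p_i * l_i:
  F: (19/58) * 3 = 57/58
  G: (7/58) * 3 = 21/58
  E: (1/58) * 4 = 4/58
  D: (6/58) * 4 = 24/58
  H: (20/58) * 2 = 40/58
  B: (5/58) * 4 = 20/58
Sum = (57 + 21 + 4 + 24 + 40 + 20)/58 = 166/58

L = 166/58 = 2.8621 bits/symbol


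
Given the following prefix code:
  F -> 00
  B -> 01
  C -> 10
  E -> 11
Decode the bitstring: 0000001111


Decoding step by step:
Bits 00 -> F
Bits 00 -> F
Bits 00 -> F
Bits 11 -> E
Bits 11 -> E


Decoded message: FFFEE


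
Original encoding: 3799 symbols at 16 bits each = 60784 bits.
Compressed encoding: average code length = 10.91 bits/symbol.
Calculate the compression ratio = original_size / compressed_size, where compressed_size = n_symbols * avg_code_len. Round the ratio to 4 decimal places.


original_size = n_symbols * orig_bits = 3799 * 16 = 60784 bits
compressed_size = n_symbols * avg_code_len = 3799 * 10.91 = 41447.09 bits
ratio = original_size / compressed_size = 60784 / 41447.09 = 1.4665

Compression ratio = 1.4665


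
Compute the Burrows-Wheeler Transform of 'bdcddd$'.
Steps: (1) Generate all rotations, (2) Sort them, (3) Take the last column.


Rotations (sorted):
  0: $bdcddd -> last char: d
  1: bdcddd$ -> last char: $
  2: cddd$bd -> last char: d
  3: d$bdcdd -> last char: d
  4: dcddd$b -> last char: b
  5: dd$bdcd -> last char: d
  6: ddd$bdc -> last char: c


BWT = d$ddbdc


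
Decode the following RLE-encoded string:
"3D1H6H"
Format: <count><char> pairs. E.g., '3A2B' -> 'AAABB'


Expanding each <count><char> pair:
  3D -> 'DDD'
  1H -> 'H'
  6H -> 'HHHHHH'

Decoded = DDDHHHHHHH


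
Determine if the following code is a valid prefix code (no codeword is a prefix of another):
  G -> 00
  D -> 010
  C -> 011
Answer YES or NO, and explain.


Checking each pair (does one codeword prefix another?):
  G='00' vs D='010': no prefix
  G='00' vs C='011': no prefix
  D='010' vs G='00': no prefix
  D='010' vs C='011': no prefix
  C='011' vs G='00': no prefix
  C='011' vs D='010': no prefix
No violation found over all pairs.

YES -- this is a valid prefix code. No codeword is a prefix of any other codeword.


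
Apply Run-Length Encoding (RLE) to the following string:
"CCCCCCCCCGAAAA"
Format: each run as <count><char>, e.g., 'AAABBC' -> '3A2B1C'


Scanning runs left to right:
  i=0: run of 'C' x 9 -> '9C'
  i=9: run of 'G' x 1 -> '1G'
  i=10: run of 'A' x 4 -> '4A'

RLE = 9C1G4A


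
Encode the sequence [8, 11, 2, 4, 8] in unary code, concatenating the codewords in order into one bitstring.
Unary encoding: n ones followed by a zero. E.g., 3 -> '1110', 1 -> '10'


Encode each number as n ones followed by a terminating 0:
  8 -> 111111110 (9 bits)
  11 -> 111111111110 (12 bits)
  2 -> 110 (3 bits)
  4 -> 11110 (5 bits)
  8 -> 111111110 (9 bits)
Total length = 9 + 12 + 3 + 5 + 9 = 38 bits.

Unary([8, 11, 2, 4, 8]) = 11111111011111111111011011110111111110 (38 bits)


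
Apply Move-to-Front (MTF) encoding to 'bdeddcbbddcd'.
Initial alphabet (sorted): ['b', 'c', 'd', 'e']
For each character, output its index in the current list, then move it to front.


MTF encoding:
'b': index 0 in ['b', 'c', 'd', 'e'] -> ['b', 'c', 'd', 'e']
'd': index 2 in ['b', 'c', 'd', 'e'] -> ['d', 'b', 'c', 'e']
'e': index 3 in ['d', 'b', 'c', 'e'] -> ['e', 'd', 'b', 'c']
'd': index 1 in ['e', 'd', 'b', 'c'] -> ['d', 'e', 'b', 'c']
'd': index 0 in ['d', 'e', 'b', 'c'] -> ['d', 'e', 'b', 'c']
'c': index 3 in ['d', 'e', 'b', 'c'] -> ['c', 'd', 'e', 'b']
'b': index 3 in ['c', 'd', 'e', 'b'] -> ['b', 'c', 'd', 'e']
'b': index 0 in ['b', 'c', 'd', 'e'] -> ['b', 'c', 'd', 'e']
'd': index 2 in ['b', 'c', 'd', 'e'] -> ['d', 'b', 'c', 'e']
'd': index 0 in ['d', 'b', 'c', 'e'] -> ['d', 'b', 'c', 'e']
'c': index 2 in ['d', 'b', 'c', 'e'] -> ['c', 'd', 'b', 'e']
'd': index 1 in ['c', 'd', 'b', 'e'] -> ['d', 'c', 'b', 'e']


Output: [0, 2, 3, 1, 0, 3, 3, 0, 2, 0, 2, 1]


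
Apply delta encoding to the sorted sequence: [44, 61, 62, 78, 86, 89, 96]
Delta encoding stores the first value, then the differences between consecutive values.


First value: 44
Deltas:
  61 - 44 = 17
  62 - 61 = 1
  78 - 62 = 16
  86 - 78 = 8
  89 - 86 = 3
  96 - 89 = 7


Delta encoded: [44, 17, 1, 16, 8, 3, 7]


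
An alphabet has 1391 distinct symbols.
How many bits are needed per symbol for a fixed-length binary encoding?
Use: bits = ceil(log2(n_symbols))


log2(1391) = 10.4419
Bracket: 2^10 = 1024 < 1391 <= 2^11 = 2048
So ceil(log2(1391)) = 11

bits = ceil(log2(1391)) = ceil(10.4419) = 11 bits


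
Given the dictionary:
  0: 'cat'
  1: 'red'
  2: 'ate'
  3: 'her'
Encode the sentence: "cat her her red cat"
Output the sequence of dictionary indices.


Look up each word in the dictionary:
  'cat' -> 0
  'her' -> 3
  'her' -> 3
  'red' -> 1
  'cat' -> 0

Encoded: [0, 3, 3, 1, 0]


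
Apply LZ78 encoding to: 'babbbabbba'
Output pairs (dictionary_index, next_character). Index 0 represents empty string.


LZ78 encoding steps:
Dictionary: {0: ''}
Step 1: w='' (idx 0), next='b' -> output (0, 'b'), add 'b' as idx 1
Step 2: w='' (idx 0), next='a' -> output (0, 'a'), add 'a' as idx 2
Step 3: w='b' (idx 1), next='b' -> output (1, 'b'), add 'bb' as idx 3
Step 4: w='b' (idx 1), next='a' -> output (1, 'a'), add 'ba' as idx 4
Step 5: w='bb' (idx 3), next='b' -> output (3, 'b'), add 'bbb' as idx 5
Step 6: w='a' (idx 2), end of input -> output (2, '')


Encoded: [(0, 'b'), (0, 'a'), (1, 'b'), (1, 'a'), (3, 'b'), (2, '')]


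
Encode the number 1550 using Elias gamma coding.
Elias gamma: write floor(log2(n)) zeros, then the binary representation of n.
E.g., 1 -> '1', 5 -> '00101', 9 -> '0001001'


num_bits = floor(log2(1550)) + 1 = 11
leading_zeros = num_bits - 1 = 10
binary(1550) = 11000001110

Elias gamma(1550) = '0000000000' + '11000001110' = 000000000011000001110 (21 bits)


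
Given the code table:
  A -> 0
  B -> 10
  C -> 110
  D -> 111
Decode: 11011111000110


Decoding:
110 -> C
111 -> D
110 -> C
0 -> A
0 -> A
110 -> C


Result: CDCAAC


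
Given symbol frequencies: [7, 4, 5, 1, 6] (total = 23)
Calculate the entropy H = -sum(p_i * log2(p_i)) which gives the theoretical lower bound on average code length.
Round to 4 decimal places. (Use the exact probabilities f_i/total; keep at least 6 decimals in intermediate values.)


Per-symbol terms -p_i * log2(p_i) with p_i = f_i/23:
  p = 7/23 = 0.304348: log2(p) = -1.716207, -p*log2(p) = 0.522324
  p = 4/23 = 0.173913: log2(p) = -2.523562, -p*log2(p) = 0.438880
  p = 5/23 = 0.217391: log2(p) = -2.201634, -p*log2(p) = 0.478616
  p = 1/23 = 0.043478: log2(p) = -4.523562, -p*log2(p) = 0.196677
  p = 6/23 = 0.260870: log2(p) = -1.938599, -p*log2(p) = 0.505722
H = 0.522324 + 0.438880 + 0.478616 + 0.196677 + 0.505722 = 2.142219

H = 2.1422 bits/symbol


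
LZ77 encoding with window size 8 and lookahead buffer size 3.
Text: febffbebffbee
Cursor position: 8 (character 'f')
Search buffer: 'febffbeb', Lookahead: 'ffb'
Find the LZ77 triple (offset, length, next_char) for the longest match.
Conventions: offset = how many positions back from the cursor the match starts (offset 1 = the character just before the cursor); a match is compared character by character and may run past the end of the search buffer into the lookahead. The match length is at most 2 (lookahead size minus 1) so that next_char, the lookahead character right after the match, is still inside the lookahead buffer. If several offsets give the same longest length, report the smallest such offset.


Try each offset into the search buffer:
  offset=1 (pos 7, char 'b'): match length 0
  offset=2 (pos 6, char 'e'): match length 0
  offset=3 (pos 5, char 'b'): match length 0
  offset=4 (pos 4, char 'f'): match length 1
  offset=5 (pos 3, char 'f'): match length 2
  offset=6 (pos 2, char 'b'): match length 0
  offset=7 (pos 1, char 'e'): match length 0
  offset=8 (pos 0, char 'f'): match length 1
Longest match has length 2 at offset 5.
next_char = character at position 8 + 2 = 10 -> 'b'

Best match: offset=5, length=2 (matching 'ff' starting at position 3)
LZ77 triple: (5, 2, 'b')


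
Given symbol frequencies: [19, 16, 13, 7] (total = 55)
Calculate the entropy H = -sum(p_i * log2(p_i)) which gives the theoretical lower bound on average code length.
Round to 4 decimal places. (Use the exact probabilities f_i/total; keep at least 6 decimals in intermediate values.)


Per-symbol terms -p_i * log2(p_i) with p_i = f_i/55:
  p = 19/55 = 0.345455: log2(p) = -1.533432, -p*log2(p) = 0.529731
  p = 16/55 = 0.290909: log2(p) = -1.781360, -p*log2(p) = 0.518214
  p = 13/55 = 0.236364: log2(p) = -2.080920, -p*log2(p) = 0.491854
  p = 7/55 = 0.127273: log2(p) = -2.974005, -p*log2(p) = 0.378510
H = 0.529731 + 0.518214 + 0.491854 + 0.378510 = 1.918309

H = 1.9183 bits/symbol


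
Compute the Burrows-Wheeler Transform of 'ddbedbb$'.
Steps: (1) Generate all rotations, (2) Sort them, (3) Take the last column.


Rotations (sorted):
  0: $ddbedbb -> last char: b
  1: b$ddbedb -> last char: b
  2: bb$ddbed -> last char: d
  3: bedbb$dd -> last char: d
  4: dbb$ddbe -> last char: e
  5: dbedbb$d -> last char: d
  6: ddbedbb$ -> last char: $
  7: edbb$ddb -> last char: b


BWT = bbdded$b


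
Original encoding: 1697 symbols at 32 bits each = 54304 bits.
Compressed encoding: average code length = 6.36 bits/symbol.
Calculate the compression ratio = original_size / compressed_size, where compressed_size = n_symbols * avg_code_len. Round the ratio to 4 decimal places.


original_size = n_symbols * orig_bits = 1697 * 32 = 54304 bits
compressed_size = n_symbols * avg_code_len = 1697 * 6.36 = 10792.92 bits
ratio = original_size / compressed_size = 54304 / 10792.92 = 5.0314

Compression ratio = 5.0314


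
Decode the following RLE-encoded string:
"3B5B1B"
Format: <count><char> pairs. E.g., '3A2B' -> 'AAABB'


Expanding each <count><char> pair:
  3B -> 'BBB'
  5B -> 'BBBBB'
  1B -> 'B'

Decoded = BBBBBBBBB


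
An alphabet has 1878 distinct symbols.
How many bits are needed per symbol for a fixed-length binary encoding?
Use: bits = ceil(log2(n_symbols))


log2(1878) = 10.875
Bracket: 2^10 = 1024 < 1878 <= 2^11 = 2048
So ceil(log2(1878)) = 11

bits = ceil(log2(1878)) = ceil(10.875) = 11 bits


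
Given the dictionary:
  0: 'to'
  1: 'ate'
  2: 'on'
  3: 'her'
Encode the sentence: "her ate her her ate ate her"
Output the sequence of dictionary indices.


Look up each word in the dictionary:
  'her' -> 3
  'ate' -> 1
  'her' -> 3
  'her' -> 3
  'ate' -> 1
  'ate' -> 1
  'her' -> 3

Encoded: [3, 1, 3, 3, 1, 1, 3]


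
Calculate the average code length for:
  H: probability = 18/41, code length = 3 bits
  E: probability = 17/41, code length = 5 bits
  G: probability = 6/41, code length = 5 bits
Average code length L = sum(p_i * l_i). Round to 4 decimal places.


Weighted contributions p_i * l_i:
  H: (18/41) * 3 = 54/41
  E: (17/41) * 5 = 85/41
  G: (6/41) * 5 = 30/41
Sum = (54 + 85 + 30)/41 = 169/41

L = 169/41 = 4.1220 bits/symbol
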